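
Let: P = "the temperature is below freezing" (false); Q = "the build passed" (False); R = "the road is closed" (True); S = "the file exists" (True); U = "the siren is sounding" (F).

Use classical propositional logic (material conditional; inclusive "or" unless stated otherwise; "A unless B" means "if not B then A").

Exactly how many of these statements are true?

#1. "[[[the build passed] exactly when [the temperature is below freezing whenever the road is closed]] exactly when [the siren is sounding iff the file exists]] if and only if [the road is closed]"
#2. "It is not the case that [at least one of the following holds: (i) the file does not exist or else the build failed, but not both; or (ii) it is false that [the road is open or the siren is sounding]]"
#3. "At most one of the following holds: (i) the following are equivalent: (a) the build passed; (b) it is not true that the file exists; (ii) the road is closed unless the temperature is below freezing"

#1: In symbols: ((Q ↔ (R → P)) ↔ (U ↔ S)) ↔ R

R → P = T → F = F
Q ↔ (R → P) = F ↔ F = T
U ↔ S = F ↔ T = F
(Q ↔ (R → P)) ↔ (U ↔ S) = T ↔ F = F
((Q ↔ (R → P)) ↔ (U ↔ S)) ↔ R = F ↔ T = F
So #1 is false.

#2: In symbols: ¬((¬S ⊕ ¬Q) ∨ ¬(¬R ∨ U))

¬S = ¬T = F
¬Q = ¬F = T
¬S ⊕ ¬Q = F ⊕ T = T
¬R = ¬T = F
¬R ∨ U = F ∨ F = F
¬(¬R ∨ U) = ¬F = T
(¬S ⊕ ¬Q) ∨ ¬(¬R ∨ U) = T ∨ T = T
¬((¬S ⊕ ¬Q) ∨ ¬(¬R ∨ U)) = ¬T = F
Thus #2 is false.

#3: Formalization: (Q ↔ ¬S) ↑ (R ∨ P)

¬S = ¬T = F
Q ↔ ¬S = F ↔ F = T
R ∨ P = T ∨ F = T
(Q ↔ ¬S) ↑ (R ∨ P) = T ↑ T = F
So #3 is false.

True statements: 0 (none).

0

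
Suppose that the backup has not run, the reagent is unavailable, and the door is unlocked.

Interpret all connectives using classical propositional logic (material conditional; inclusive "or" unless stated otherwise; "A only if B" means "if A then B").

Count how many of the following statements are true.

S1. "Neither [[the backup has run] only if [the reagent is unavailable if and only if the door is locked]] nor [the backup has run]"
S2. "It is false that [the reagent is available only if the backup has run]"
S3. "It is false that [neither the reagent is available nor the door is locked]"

0

Let P = "the backup has run" (F), Q = "the reagent is available" (F), R = "the door is locked" (F).

S1: Parsed as (P → (¬Q ↔ R)) ↓ P

¬Q = ¬F = T
¬Q ↔ R = T ↔ F = F
P → (¬Q ↔ R) = F → F = T
(P → (¬Q ↔ R)) ↓ P = T ↓ F = F
Thus S1 is false.

S2: This is ¬(Q → P).

Q → P = F → F = T
¬(Q → P) = ¬T = F
Thus S2 is false.

S3: Parsed as ¬(Q ↓ R)

Q ↓ R = F ↓ F = T
¬(Q ↓ R) = ¬T = F
Hence S3 is false.

0 of the 3 statements are true (none).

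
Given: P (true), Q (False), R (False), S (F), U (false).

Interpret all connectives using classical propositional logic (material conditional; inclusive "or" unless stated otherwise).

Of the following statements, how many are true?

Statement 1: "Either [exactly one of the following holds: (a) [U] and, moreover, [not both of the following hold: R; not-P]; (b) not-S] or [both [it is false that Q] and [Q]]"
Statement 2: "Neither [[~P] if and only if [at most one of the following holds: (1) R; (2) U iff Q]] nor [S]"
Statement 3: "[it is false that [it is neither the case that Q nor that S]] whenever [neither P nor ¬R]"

Statement 1: Parsed as ((U and (R nand not P)) xor not S) or (not Q and Q)

not P = not True = False
R nand not P = False nand False = True
U and (R nand not P) = False and True = False
not S = not False = True
(U and (R nand not P)) xor not S = False xor True = True
not Q = not False = True
not Q and Q = True and False = False
((U and (R nand not P)) xor not S) or (not Q and Q) = True or False = True
Hence Statement 1 is true.

Statement 2: Formalization: (not P iff (R nand (U iff Q))) nor S

not P = not True = False
U iff Q = False iff False = True
R nand (U iff Q) = False nand True = True
not P iff (R nand (U iff Q)) = False iff True = False
(not P iff (R nand (U iff Q))) nor S = False nor False = True
Thus Statement 2 is true.

Statement 3: In symbols: (P nor not R) -> not (Q nor S)

not R = not False = True
P nor not R = True nor True = False
Q nor S = False nor False = True
not (Q nor S) = not True = False
(P nor not R) -> not (Q nor S) = False -> False = True
So Statement 3 is true.

True statements: 3 (Statement 1, Statement 2, Statement 3).

3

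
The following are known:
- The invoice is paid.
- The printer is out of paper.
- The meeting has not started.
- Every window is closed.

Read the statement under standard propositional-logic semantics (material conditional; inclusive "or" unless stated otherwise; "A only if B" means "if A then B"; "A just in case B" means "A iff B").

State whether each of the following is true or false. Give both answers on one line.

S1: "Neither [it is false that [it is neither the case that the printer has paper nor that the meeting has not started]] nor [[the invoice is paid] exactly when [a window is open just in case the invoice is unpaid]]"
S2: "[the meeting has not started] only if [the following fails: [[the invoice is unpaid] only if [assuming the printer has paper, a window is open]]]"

Let Q = "the printer has paper" (False), R = "the meeting has started" (False), P = "the invoice is paid" (True), S = "a window is open" (False).

S1: In symbols: not (Q nor not R) nor (P iff (S iff not P))

not R = not False = True
Q nor not R = False nor True = False
not (Q nor not R) = not False = True
not P = not True = False
S iff not P = False iff False = True
P iff (S iff not P) = True iff True = True
not (Q nor not R) nor (P iff (S iff not P)) = True nor True = False
So S1 is false.

S2: Formalization: not R -> not (not P -> (Q -> S))

not R = not False = True
not P = not True = False
Q -> S = False -> False = True
not P -> (Q -> S) = False -> True = True
not (not P -> (Q -> S)) = not True = False
not R -> not (not P -> (Q -> S)) = True -> False = False
Hence S2 is false.

S1 False; S2 False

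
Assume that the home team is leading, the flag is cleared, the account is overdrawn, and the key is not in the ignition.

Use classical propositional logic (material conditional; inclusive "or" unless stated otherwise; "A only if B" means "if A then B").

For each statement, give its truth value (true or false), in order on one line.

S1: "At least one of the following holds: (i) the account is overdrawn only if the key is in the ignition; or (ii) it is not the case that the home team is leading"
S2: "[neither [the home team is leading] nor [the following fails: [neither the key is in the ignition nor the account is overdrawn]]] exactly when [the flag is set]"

Let R = "the account is overdrawn" (T), S = "the key is in the ignition" (F), P = "the home team is leading" (T), Q = "the flag is set" (F).

S1: Parsed as (R → S) ∨ ¬P

R → S = T → F = F
¬P = ¬T = F
(R → S) ∨ ¬P = F ∨ F = F
Thus S1 is false.

S2: Parsed as (P ↓ ¬(S ↓ R)) ↔ Q

S ↓ R = F ↓ T = F
¬(S ↓ R) = ¬F = T
P ↓ ¬(S ↓ R) = T ↓ T = F
(P ↓ ¬(S ↓ R)) ↔ Q = F ↔ F = T
Thus S2 is true.

S1 false; S2 true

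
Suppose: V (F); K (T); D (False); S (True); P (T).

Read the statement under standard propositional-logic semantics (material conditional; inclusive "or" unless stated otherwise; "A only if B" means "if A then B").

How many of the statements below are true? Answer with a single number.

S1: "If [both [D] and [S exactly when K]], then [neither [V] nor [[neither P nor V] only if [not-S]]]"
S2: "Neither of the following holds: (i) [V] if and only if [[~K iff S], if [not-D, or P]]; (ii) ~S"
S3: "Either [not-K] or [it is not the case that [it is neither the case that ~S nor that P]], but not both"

2

S1: This is (D & (S <-> K)) -> (V nor ((P nor V) -> ~S)).

S <-> K = T <-> T = T
D & (S <-> K) = F & T = F
P nor V = T nor F = F
~S = ~T = F
(P nor V) -> ~S = F -> F = T
V nor ((P nor V) -> ~S) = F nor T = F
(D & (S <-> K)) -> (V nor ((P nor V) -> ~S)) = F -> F = T
So S1 is true.

S2: This is (V <-> ((~D | P) -> (~K <-> S))) nor ~S.

~D = ~F = T
~D | P = T | T = T
~K = ~T = F
~K <-> S = F <-> T = F
(~D | P) -> (~K <-> S) = T -> F = F
V <-> ((~D | P) -> (~K <-> S)) = F <-> F = T
~S = ~T = F
(V <-> ((~D | P) -> (~K <-> S))) nor ~S = T nor F = F
So S2 is false.

S3: This is ~K xor ~(~S nor P).

~K = ~T = F
~S = ~T = F
~S nor P = F nor T = F
~(~S nor P) = ~F = T
~K xor ~(~S nor P) = F xor T = T
Hence S3 is true.

True statements: 2.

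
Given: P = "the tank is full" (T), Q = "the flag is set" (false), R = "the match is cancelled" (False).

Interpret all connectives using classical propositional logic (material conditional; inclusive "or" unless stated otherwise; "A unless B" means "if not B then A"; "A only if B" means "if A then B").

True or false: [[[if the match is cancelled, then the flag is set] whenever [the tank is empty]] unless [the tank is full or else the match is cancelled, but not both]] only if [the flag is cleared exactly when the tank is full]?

True.

Formalization: ((¬P → (R → Q)) ∨ (P ⊕ R)) → (¬Q ↔ P)

¬P = ¬T = F
R → Q = F → F = T
¬P → (R → Q) = F → T = T
P ⊕ R = T ⊕ F = T
(¬P → (R → Q)) ∨ (P ⊕ R) = T ∨ T = T
¬Q = ¬F = T
¬Q ↔ P = T ↔ T = T
((¬P → (R → Q)) ∨ (P ⊕ R)) → (¬Q ↔ P) = T → T = T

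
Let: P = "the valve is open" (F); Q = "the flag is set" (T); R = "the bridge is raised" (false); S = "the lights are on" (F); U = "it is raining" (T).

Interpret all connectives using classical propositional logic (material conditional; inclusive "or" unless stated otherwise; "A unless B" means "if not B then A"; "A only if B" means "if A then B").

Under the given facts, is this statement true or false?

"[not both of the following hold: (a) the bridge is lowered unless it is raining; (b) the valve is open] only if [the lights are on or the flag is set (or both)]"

Formalization: ((¬R ∨ U) ↑ P) → (S ∨ Q)

¬R = ¬F = T
¬R ∨ U = T ∨ T = T
(¬R ∨ U) ↑ P = T ↑ F = T
S ∨ Q = F ∨ T = T
((¬R ∨ U) ↑ P) → (S ∨ Q) = T → T = T

True.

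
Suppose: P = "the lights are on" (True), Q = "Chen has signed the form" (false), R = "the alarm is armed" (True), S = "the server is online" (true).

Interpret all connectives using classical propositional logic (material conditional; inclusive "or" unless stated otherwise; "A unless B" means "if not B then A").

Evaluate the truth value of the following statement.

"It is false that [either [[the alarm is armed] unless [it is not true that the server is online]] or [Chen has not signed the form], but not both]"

The statement is true.

Parsed as ¬((R ∨ ¬S) ⊕ ¬Q)

¬S = ¬T = F
R ∨ ¬S = T ∨ F = T
¬Q = ¬F = T
(R ∨ ¬S) ⊕ ¬Q = T ⊕ T = F
¬((R ∨ ¬S) ⊕ ¬Q) = ¬F = T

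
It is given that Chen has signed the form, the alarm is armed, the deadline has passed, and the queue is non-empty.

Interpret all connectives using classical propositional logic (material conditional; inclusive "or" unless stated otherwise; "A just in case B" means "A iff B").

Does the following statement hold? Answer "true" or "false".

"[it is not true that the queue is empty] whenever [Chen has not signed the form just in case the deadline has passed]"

Let V = "Chen has signed the form" (T), W = "the deadline has passed" (T), Q = "the queue is empty" (F).
In symbols: (¬V ↔ W) → ¬Q

¬V = ¬T = F
¬V ↔ W = F ↔ T = F
¬Q = ¬F = T
(¬V ↔ W) → ¬Q = F → T = T

True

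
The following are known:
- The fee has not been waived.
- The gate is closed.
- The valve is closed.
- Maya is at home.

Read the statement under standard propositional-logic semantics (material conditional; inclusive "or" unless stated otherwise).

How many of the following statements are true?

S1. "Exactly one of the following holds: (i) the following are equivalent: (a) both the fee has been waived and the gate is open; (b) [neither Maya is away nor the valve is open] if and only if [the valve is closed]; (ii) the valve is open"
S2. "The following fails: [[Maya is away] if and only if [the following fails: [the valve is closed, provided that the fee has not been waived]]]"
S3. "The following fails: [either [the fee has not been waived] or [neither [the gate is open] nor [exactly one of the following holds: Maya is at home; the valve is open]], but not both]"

Let P = "the fee has been waived" (False), Q = "the gate is open" (False), S = "Maya is at home" (True), R = "the valve is open" (False).

S1: In symbols: ((P and Q) iff ((not S nor R) iff not R)) xor R

P and Q = False and False = False
not S = not True = False
not S nor R = False nor False = True
not R = not False = True
(not S nor R) iff not R = True iff True = True
(P and Q) iff ((not S nor R) iff not R) = False iff True = False
((P and Q) iff ((not S nor R) iff not R)) xor R = False xor False = False
Hence S1 is false.

S2: Formalization: not (not S iff not (not P -> not R))

not S = not True = False
not P = not False = True
not R = not False = True
not P -> not R = True -> True = True
not (not P -> not R) = not True = False
not S iff not (not P -> not R) = False iff False = True
not (not S iff not (not P -> not R)) = not True = False
Thus S2 is false.

S3: Formalization: not (not P xor (Q nor (S xor R)))

not P = not False = True
S xor R = True xor False = True
Q nor (S xor R) = False nor True = False
not P xor (Q nor (S xor R)) = True xor False = True
not (not P xor (Q nor (S xor R))) = not True = False
So S3 is false.

True statements: 0 (none).

0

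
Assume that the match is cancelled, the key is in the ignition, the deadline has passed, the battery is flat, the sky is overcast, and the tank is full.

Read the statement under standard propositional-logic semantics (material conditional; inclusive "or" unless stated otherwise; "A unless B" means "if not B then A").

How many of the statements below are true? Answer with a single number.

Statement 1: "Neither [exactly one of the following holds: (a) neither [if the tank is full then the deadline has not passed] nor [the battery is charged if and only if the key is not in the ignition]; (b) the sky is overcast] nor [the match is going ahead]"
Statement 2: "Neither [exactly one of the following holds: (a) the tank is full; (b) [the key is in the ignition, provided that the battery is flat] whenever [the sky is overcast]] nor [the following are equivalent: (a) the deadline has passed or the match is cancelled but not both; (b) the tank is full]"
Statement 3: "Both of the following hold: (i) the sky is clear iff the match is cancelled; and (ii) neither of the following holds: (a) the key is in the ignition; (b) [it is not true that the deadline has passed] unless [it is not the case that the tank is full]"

1

Let U = "the tank is full" (T), Q = "the deadline has passed" (T), G = "the battery is charged" (F), P = "the key is in the ignition" (T), D = "the sky is overcast" (T), V = "the match is cancelled" (T).

Statement 1: Parsed as (((U → ¬Q) ↓ (G ↔ ¬P)) ⊕ D) ↓ ¬V

¬Q = ¬T = F
U → ¬Q = T → F = F
¬P = ¬T = F
G ↔ ¬P = F ↔ F = T
(U → ¬Q) ↓ (G ↔ ¬P) = F ↓ T = F
((U → ¬Q) ↓ (G ↔ ¬P)) ⊕ D = F ⊕ T = T
¬V = ¬T = F
(((U → ¬Q) ↓ (G ↔ ¬P)) ⊕ D) ↓ ¬V = T ↓ F = F
Hence Statement 1 is false.

Statement 2: Parsed as (U ⊕ (D → (¬G → P))) ↓ ((Q ⊕ V) ↔ U)

¬G = ¬F = T
¬G → P = T → T = T
D → (¬G → P) = T → T = T
U ⊕ (D → (¬G → P)) = T ⊕ T = F
Q ⊕ V = T ⊕ T = F
(Q ⊕ V) ↔ U = F ↔ T = F
(U ⊕ (D → (¬G → P))) ↓ ((Q ⊕ V) ↔ U) = F ↓ F = T
Hence Statement 2 is true.

Statement 3: In symbols: (¬D ↔ V) ∧ (P ↓ (¬Q ∨ ¬U))

¬D = ¬T = F
¬D ↔ V = F ↔ T = F
¬Q = ¬T = F
¬U = ¬T = F
¬Q ∨ ¬U = F ∨ F = F
P ↓ (¬Q ∨ ¬U) = T ↓ F = F
(¬D ↔ V) ∧ (P ↓ (¬Q ∨ ¬U)) = F ∧ F = F
Thus Statement 3 is false.

1 of the 3 statements is true (Statement 2).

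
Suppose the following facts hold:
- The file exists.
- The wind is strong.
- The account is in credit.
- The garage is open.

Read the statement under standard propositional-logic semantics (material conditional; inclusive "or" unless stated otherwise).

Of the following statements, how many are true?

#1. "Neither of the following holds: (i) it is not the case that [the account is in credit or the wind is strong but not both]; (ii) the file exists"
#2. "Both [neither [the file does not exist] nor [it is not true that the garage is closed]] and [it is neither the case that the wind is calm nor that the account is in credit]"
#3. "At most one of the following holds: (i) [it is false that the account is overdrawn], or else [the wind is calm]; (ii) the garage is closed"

1

Let M = "the account is overdrawn" (False), G = "the wind is strong" (True), P = "the file exists" (True), Q = "the garage is closed" (False).

#1: Formalization: not (not M xor G) nor P

not M = not False = True
not M xor G = True xor True = False
not (not M xor G) = not False = True
not (not M xor G) nor P = True nor True = False
So #1 is false.

#2: Formalization: (not P nor not Q) and (not G nor not M)

not P = not True = False
not Q = not False = True
not P nor not Q = False nor True = False
not G = not True = False
not M = not False = True
not G nor not M = False nor True = False
(not P nor not Q) and (not G nor not M) = False and False = False
So #2 is false.

#3: Parsed as (not M or not G) nand Q

not M = not False = True
not G = not True = False
not M or not G = True or False = True
(not M or not G) nand Q = True nand False = True
So #3 is true.

True statements: 1.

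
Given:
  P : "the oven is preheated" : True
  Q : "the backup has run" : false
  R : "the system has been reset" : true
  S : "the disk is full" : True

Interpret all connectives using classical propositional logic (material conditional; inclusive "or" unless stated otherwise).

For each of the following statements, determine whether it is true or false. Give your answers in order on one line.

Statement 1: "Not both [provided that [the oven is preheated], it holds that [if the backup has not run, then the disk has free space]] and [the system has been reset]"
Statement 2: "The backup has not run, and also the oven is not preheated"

Statement 1: Formalization: (P -> (not Q -> not S)) nand R

not Q = not False = True
not S = not True = False
not Q -> not S = True -> False = False
P -> (not Q -> not S) = True -> False = False
(P -> (not Q -> not S)) nand R = False nand True = True
Thus Statement 1 is true.

Statement 2: Formalization: not Q and not P

not Q = not False = True
not P = not True = False
not Q and not P = True and False = False
Hence Statement 2 is false.

Statement 1 T / Statement 2 F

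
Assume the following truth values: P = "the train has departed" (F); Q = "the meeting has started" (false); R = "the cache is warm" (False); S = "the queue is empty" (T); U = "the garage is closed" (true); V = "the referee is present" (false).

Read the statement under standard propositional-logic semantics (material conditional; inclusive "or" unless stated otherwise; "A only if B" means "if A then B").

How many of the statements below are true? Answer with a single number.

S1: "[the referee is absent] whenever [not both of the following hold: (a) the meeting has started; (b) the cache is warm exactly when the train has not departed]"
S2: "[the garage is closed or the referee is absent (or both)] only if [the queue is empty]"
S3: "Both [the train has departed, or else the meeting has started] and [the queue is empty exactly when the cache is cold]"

S1: This is (Q nand (R <-> ~P)) -> ~V.

~P = ~F = T
R <-> ~P = F <-> T = F
Q nand (R <-> ~P) = F nand F = T
~V = ~F = T
(Q nand (R <-> ~P)) -> ~V = T -> T = T
Thus S1 is true.

S2: Parsed as (U | ~V) -> S

~V = ~F = T
U | ~V = T | T = T
(U | ~V) -> S = T -> T = T
So S2 is true.

S3: Formalization: (P | Q) & (S <-> ~R)

P | Q = F | F = F
~R = ~F = T
S <-> ~R = T <-> T = T
(P | Q) & (S <-> ~R) = F & T = F
Thus S3 is false.

Count: 2.

2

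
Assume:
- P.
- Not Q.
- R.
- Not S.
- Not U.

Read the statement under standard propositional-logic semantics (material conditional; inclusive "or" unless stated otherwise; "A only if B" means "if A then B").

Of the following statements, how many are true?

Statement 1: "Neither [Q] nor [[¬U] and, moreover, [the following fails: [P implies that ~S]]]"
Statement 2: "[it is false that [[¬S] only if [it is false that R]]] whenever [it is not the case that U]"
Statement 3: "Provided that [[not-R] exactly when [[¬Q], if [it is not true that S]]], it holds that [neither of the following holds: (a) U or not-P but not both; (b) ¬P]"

Statement 1: In symbols: Q nor (not U and not (P -> not S))

not U = not False = True
not S = not False = True
P -> not S = True -> True = True
not (P -> not S) = not True = False
not U and not (P -> not S) = True and False = False
Q nor (not U and not (P -> not S)) = False nor False = True
Thus Statement 1 is true.

Statement 2: This is not U -> not (not S -> not R).

not U = not False = True
not S = not False = True
not R = not True = False
not S -> not R = True -> False = False
not (not S -> not R) = not False = True
not U -> not (not S -> not R) = True -> True = True
Hence Statement 2 is true.

Statement 3: This is (not R iff (not S -> not Q)) -> ((U xor not P) nor not P).

not R = not True = False
not S = not False = True
not Q = not False = True
not S -> not Q = True -> True = True
not R iff (not S -> not Q) = False iff True = False
not P = not True = False
U xor not P = False xor False = False
not P = not True = False
(U xor not P) nor not P = False nor False = True
(not R iff (not S -> not Q)) -> ((U xor not P) nor not P) = False -> True = True
So Statement 3 is true.

3 of the 3 statements are true.

3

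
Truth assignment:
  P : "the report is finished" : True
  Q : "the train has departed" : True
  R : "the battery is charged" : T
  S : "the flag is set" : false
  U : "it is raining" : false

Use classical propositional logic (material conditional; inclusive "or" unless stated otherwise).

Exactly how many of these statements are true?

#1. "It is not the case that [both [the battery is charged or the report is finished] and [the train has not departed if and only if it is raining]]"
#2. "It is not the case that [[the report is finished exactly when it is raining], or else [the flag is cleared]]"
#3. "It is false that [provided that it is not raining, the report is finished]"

0

#1: Formalization: ~((R | P) & (~Q <-> U))

R | P = T | T = T
~Q = ~T = F
~Q <-> U = F <-> F = T
(R | P) & (~Q <-> U) = T & T = T
~((R | P) & (~Q <-> U)) = ~T = F
So #1 is false.

#2: In symbols: ~((P <-> U) | ~S)

P <-> U = T <-> F = F
~S = ~F = T
(P <-> U) | ~S = F | T = T
~((P <-> U) | ~S) = ~T = F
So #2 is false.

#3: This is ~(~U -> P).

~U = ~F = T
~U -> P = T -> T = T
~(~U -> P) = ~T = F
So #3 is false.

0 of the 3 statements are true (none).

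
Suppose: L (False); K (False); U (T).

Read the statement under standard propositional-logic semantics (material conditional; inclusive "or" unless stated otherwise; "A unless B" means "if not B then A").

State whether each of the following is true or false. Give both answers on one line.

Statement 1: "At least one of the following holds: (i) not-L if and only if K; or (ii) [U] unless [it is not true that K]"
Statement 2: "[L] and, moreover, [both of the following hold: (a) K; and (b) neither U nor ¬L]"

Statement 1 T; Statement 2 F

Statement 1: This is (~L <-> K) | (U | ~K).

~L = ~F = T
~L <-> K = T <-> F = F
~K = ~F = T
U | ~K = T | T = T
(~L <-> K) | (U | ~K) = F | T = T
So Statement 1 is true.

Statement 2: Parsed as L & (K & (U nor ~L))

~L = ~F = T
U nor ~L = T nor T = F
K & (U nor ~L) = F & F = F
L & (K & (U nor ~L)) = F & F = F
Hence Statement 2 is false.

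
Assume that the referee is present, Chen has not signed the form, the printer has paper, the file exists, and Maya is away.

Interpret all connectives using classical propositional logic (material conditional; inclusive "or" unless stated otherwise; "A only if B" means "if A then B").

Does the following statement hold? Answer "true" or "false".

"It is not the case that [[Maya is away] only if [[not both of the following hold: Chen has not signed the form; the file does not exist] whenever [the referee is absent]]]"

Let S = "Maya is at home" (False), W = "the referee is present" (True), R = "Chen has signed the form" (False), L = "the file exists" (True).
Formalization: not (not S -> (not W -> (not R nand not L)))

not S = not False = True
not W = not True = False
not R = not False = True
not L = not True = False
not R nand not L = True nand False = True
not W -> (not R nand not L) = False -> True = True
not S -> (not W -> (not R nand not L)) = True -> True = True
not (not S -> (not W -> (not R nand not L))) = not True = False

false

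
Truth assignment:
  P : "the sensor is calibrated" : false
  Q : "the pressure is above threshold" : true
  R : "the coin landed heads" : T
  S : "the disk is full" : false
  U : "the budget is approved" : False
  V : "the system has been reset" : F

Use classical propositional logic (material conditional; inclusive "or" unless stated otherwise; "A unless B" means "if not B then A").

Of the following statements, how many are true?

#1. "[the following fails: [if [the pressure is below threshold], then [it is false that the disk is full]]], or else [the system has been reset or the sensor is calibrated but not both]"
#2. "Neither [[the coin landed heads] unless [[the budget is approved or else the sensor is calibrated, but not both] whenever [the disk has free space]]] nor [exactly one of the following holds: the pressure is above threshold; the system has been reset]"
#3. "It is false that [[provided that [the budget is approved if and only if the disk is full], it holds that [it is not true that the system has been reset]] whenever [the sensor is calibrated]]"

0

#1: In symbols: ~(~Q -> ~S) | (V xor P)

~Q = ~T = F
~S = ~F = T
~Q -> ~S = F -> T = T
~(~Q -> ~S) = ~T = F
V xor P = F xor F = F
~(~Q -> ~S) | (V xor P) = F | F = F
Hence #1 is false.

#2: Formalization: (R | (~S -> (U xor P))) nor (Q xor V)

~S = ~F = T
U xor P = F xor F = F
~S -> (U xor P) = T -> F = F
R | (~S -> (U xor P)) = T | F = T
Q xor V = T xor F = T
(R | (~S -> (U xor P))) nor (Q xor V) = T nor T = F
So #2 is false.

#3: This is ~(P -> ((U <-> S) -> ~V)).

U <-> S = F <-> F = T
~V = ~F = T
(U <-> S) -> ~V = T -> T = T
P -> ((U <-> S) -> ~V) = F -> T = T
~(P -> ((U <-> S) -> ~V)) = ~T = F
So #3 is false.

Count: 0.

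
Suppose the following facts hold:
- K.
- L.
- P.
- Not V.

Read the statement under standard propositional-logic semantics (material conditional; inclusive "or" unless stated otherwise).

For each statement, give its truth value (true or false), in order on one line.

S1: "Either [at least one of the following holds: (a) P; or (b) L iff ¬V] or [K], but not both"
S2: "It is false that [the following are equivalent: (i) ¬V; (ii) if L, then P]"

S1: In symbols: (P | (L <-> ~V)) xor K

~V = ~F = T
L <-> ~V = T <-> T = T
P | (L <-> ~V) = T | T = T
(P | (L <-> ~V)) xor K = T xor T = F
Hence S1 is false.

S2: Parsed as ~(~V <-> (L -> P))

~V = ~F = T
L -> P = T -> T = T
~V <-> (L -> P) = T <-> T = T
~(~V <-> (L -> P)) = ~T = F
So S2 is false.

S1 False, S2 False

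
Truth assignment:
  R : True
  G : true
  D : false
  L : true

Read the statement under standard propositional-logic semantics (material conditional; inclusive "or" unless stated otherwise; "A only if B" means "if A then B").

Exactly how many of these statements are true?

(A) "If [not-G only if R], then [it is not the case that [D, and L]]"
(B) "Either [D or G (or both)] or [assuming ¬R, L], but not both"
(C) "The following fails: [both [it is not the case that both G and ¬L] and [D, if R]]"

2

(A): This is (not G -> R) -> not (D and L).

not G = not True = False
not G -> R = False -> True = True
D and L = False and True = False
not (D and L) = not False = True
(not G -> R) -> not (D and L) = True -> True = True
So (A) is true.

(B): In symbols: (D or G) xor (not R -> L)

D or G = False or True = True
not R = not True = False
not R -> L = False -> True = True
(D or G) xor (not R -> L) = True xor True = False
So (B) is false.

(C): In symbols: not ((G nand not L) and (R -> D))

not L = not True = False
G nand not L = True nand False = True
R -> D = True -> False = False
(G nand not L) and (R -> D) = True and False = False
not ((G nand not L) and (R -> D)) = not False = True
So (C) is true.

True statements: 2 ((A), (C)).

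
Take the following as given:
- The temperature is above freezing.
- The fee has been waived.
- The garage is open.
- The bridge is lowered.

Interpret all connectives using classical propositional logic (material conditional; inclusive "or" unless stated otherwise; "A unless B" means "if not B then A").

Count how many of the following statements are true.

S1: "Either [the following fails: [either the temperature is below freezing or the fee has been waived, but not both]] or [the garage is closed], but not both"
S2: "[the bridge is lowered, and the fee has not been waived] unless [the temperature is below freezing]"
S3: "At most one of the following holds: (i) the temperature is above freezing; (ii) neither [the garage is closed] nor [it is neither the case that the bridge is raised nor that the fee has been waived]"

Let W = "the temperature is below freezing" (F), H = "the fee has been waived" (T), Q = "the garage is closed" (F), D = "the bridge is raised" (F).

S1: In symbols: ~(W xor H) xor Q

W xor H = F xor T = T
~(W xor H) = ~T = F
~(W xor H) xor Q = F xor F = F
So S1 is false.

S2: Parsed as (~D & ~H) | W

~D = ~F = T
~H = ~T = F
~D & ~H = T & F = F
(~D & ~H) | W = F | F = F
Hence S2 is false.

S3: In symbols: ~W nand (Q nor (D nor H))

~W = ~F = T
D nor H = F nor T = F
Q nor (D nor H) = F nor F = T
~W nand (Q nor (D nor H)) = T nand T = F
So S3 is false.

True statements: 0 (none).

0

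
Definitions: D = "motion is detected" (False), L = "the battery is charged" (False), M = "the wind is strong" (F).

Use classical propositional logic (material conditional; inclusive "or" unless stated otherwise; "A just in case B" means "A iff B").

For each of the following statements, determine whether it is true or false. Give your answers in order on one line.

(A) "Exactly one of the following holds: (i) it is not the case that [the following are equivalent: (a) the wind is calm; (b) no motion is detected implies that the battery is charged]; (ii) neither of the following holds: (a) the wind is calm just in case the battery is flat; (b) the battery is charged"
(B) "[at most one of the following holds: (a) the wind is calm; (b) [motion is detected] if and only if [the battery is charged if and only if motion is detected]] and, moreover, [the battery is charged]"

(A): In symbols: ~(~M <-> (~D -> L)) xor ((~M <-> ~L) nor L)

~M = ~F = T
~D = ~F = T
~D -> L = T -> F = F
~M <-> (~D -> L) = T <-> F = F
~(~M <-> (~D -> L)) = ~F = T
~M = ~F = T
~L = ~F = T
~M <-> ~L = T <-> T = T
(~M <-> ~L) nor L = T nor F = F
~(~M <-> (~D -> L)) xor ((~M <-> ~L) nor L) = T xor F = T
Thus (A) is true.

(B): This is (~M nand (D <-> (L <-> D))) & L.

~M = ~F = T
L <-> D = F <-> F = T
D <-> (L <-> D) = F <-> T = F
~M nand (D <-> (L <-> D)) = T nand F = T
(~M nand (D <-> (L <-> D))) & L = T & F = F
Thus (B) is false.

(A) T, (B) F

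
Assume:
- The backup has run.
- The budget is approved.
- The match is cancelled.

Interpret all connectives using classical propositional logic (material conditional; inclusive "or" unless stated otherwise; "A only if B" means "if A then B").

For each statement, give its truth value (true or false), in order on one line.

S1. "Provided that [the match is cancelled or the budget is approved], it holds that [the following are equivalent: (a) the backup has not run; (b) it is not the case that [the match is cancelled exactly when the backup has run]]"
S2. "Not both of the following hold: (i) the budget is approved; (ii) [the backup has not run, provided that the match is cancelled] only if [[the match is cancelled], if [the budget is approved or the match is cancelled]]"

S1 true / S2 false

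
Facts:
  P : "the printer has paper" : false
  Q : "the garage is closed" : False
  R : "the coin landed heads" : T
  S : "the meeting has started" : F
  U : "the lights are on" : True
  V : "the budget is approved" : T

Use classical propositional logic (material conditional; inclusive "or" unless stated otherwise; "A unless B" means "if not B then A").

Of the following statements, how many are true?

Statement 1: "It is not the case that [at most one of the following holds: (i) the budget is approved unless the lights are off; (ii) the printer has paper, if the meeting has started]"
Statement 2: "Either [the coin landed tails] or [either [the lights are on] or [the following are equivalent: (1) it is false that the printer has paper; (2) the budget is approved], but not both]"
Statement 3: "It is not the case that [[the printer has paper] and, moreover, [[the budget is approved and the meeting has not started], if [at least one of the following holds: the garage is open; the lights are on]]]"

2

Statement 1: This is not ((V or not U) nand (S -> P)).

not U = not True = False
V or not U = True or False = True
S -> P = False -> False = True
(V or not U) nand (S -> P) = True nand True = False
not ((V or not U) nand (S -> P)) = not False = True
Thus Statement 1 is true.

Statement 2: Parsed as not R or (U xor (not P iff V))

not R = not True = False
not P = not False = True
not P iff V = True iff True = True
U xor (not P iff V) = True xor True = False
not R or (U xor (not P iff V)) = False or False = False
So Statement 2 is false.

Statement 3: This is not (P and ((not Q or U) -> (V and not S))).

not Q = not False = True
not Q or U = True or True = True
not S = not False = True
V and not S = True and True = True
(not Q or U) -> (V and not S) = True -> True = True
P and ((not Q or U) -> (V and not S)) = False and True = False
not (P and ((not Q or U) -> (V and not S))) = not False = True
Hence Statement 3 is true.

True statements: 2 (Statement 1, Statement 3).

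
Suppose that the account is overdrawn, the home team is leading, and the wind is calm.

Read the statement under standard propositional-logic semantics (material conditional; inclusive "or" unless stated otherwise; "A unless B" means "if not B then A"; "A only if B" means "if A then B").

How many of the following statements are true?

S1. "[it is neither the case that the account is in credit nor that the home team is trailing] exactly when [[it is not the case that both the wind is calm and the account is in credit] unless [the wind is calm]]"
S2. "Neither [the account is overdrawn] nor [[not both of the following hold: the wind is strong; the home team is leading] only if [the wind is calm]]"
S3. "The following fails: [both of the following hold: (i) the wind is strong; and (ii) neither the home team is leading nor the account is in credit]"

Let H = "the account is overdrawn" (T), M = "the home team is leading" (T), P = "the wind is strong" (F).

S1: This is (~H nor ~M) <-> ((~P nand ~H) | ~P).

~H = ~T = F
~M = ~T = F
~H nor ~M = F nor F = T
~P = ~F = T
~H = ~T = F
~P nand ~H = T nand F = T
~P = ~F = T
(~P nand ~H) | ~P = T | T = T
(~H nor ~M) <-> ((~P nand ~H) | ~P) = T <-> T = T
So S1 is true.

S2: In symbols: H nor ((P nand M) -> ~P)

P nand M = F nand T = T
~P = ~F = T
(P nand M) -> ~P = T -> T = T
H nor ((P nand M) -> ~P) = T nor T = F
Thus S2 is false.

S3: Parsed as ~(P & (M nor ~H))

~H = ~T = F
M nor ~H = T nor F = F
P & (M nor ~H) = F & F = F
~(P & (M nor ~H)) = ~F = T
Hence S3 is true.

True statements: 2.

2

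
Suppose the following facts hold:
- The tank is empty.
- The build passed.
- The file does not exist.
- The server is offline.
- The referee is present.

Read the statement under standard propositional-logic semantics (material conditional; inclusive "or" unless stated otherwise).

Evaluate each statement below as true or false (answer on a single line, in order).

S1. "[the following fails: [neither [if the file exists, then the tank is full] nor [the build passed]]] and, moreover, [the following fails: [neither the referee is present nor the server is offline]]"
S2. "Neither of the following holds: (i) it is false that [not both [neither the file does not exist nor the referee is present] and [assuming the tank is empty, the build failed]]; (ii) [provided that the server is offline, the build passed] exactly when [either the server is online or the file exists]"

Let V = "the file exists" (F), G = "the tank is full" (F), P = "the build passed" (T), L = "the referee is present" (T), H = "the server is online" (F).

S1: In symbols: ¬((V → G) ↓ P) ∧ ¬(L ↓ ¬H)

V → G = F → F = T
(V → G) ↓ P = T ↓ T = F
¬((V → G) ↓ P) = ¬F = T
¬H = ¬F = T
L ↓ ¬H = T ↓ T = F
¬(L ↓ ¬H) = ¬F = T
¬((V → G) ↓ P) ∧ ¬(L ↓ ¬H) = T ∧ T = T
So S1 is true.

S2: In symbols: ¬((¬V ↓ L) ↑ (¬G → ¬P)) ↓ ((¬H → P) ↔ (H ∨ V))

¬V = ¬F = T
¬V ↓ L = T ↓ T = F
¬G = ¬F = T
¬P = ¬T = F
¬G → ¬P = T → F = F
(¬V ↓ L) ↑ (¬G → ¬P) = F ↑ F = T
¬((¬V ↓ L) ↑ (¬G → ¬P)) = ¬T = F
¬H = ¬F = T
¬H → P = T → T = T
H ∨ V = F ∨ F = F
(¬H → P) ↔ (H ∨ V) = T ↔ F = F
¬((¬V ↓ L) ↑ (¬G → ¬P)) ↓ ((¬H → P) ↔ (H ∨ V)) = F ↓ F = T
Thus S2 is true.

S1 true; S2 true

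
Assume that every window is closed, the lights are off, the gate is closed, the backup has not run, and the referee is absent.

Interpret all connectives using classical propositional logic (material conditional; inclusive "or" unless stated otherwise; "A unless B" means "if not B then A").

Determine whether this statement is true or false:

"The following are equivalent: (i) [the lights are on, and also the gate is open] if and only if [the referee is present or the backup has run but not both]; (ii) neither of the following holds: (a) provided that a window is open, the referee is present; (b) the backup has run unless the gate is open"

false

Let L = "the lights are on" (F), N = "the gate is open" (F), S = "the referee is present" (F), V = "the backup has run" (F), K = "a window is open" (F).
Parsed as ((L ∧ N) ↔ (S ⊕ V)) ↔ ((K → S) ↓ (V ∨ N))

L ∧ N = F ∧ F = F
S ⊕ V = F ⊕ F = F
(L ∧ N) ↔ (S ⊕ V) = F ↔ F = T
K → S = F → F = T
V ∨ N = F ∨ F = F
(K → S) ↓ (V ∨ N) = T ↓ F = F
((L ∧ N) ↔ (S ⊕ V)) ↔ ((K → S) ↓ (V ∨ N)) = T ↔ F = F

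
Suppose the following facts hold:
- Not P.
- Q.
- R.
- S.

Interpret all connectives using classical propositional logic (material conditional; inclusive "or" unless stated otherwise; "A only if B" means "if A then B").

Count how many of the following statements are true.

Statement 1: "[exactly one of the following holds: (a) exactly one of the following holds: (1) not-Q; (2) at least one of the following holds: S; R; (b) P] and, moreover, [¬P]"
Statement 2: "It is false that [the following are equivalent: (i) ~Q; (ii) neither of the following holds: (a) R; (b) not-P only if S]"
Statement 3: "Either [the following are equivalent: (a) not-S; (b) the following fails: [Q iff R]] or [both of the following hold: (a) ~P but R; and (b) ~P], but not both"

Statement 1: Parsed as ((¬Q ⊕ (S ∨ R)) ⊕ P) ∧ ¬P

¬Q = ¬T = F
S ∨ R = T ∨ T = T
¬Q ⊕ (S ∨ R) = F ⊕ T = T
(¬Q ⊕ (S ∨ R)) ⊕ P = T ⊕ F = T
¬P = ¬F = T
((¬Q ⊕ (S ∨ R)) ⊕ P) ∧ ¬P = T ∧ T = T
Thus Statement 1 is true.

Statement 2: In symbols: ¬(¬Q ↔ (R ↓ (¬P → S)))

¬Q = ¬T = F
¬P = ¬F = T
¬P → S = T → T = T
R ↓ (¬P → S) = T ↓ T = F
¬Q ↔ (R ↓ (¬P → S)) = F ↔ F = T
¬(¬Q ↔ (R ↓ (¬P → S))) = ¬T = F
So Statement 2 is false.

Statement 3: This is (¬S ↔ ¬(Q ↔ R)) ⊕ ((¬P ∧ R) ∧ ¬P).

¬S = ¬T = F
Q ↔ R = T ↔ T = T
¬(Q ↔ R) = ¬T = F
¬S ↔ ¬(Q ↔ R) = F ↔ F = T
¬P = ¬F = T
¬P ∧ R = T ∧ T = T
¬P = ¬F = T
(¬P ∧ R) ∧ ¬P = T ∧ T = T
(¬S ↔ ¬(Q ↔ R)) ⊕ ((¬P ∧ R) ∧ ¬P) = T ⊕ T = F
So Statement 3 is false.

True statements: 1.

1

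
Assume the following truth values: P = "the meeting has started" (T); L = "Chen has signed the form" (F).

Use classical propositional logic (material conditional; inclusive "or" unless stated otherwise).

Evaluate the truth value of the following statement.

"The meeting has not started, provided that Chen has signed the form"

Formalization: L -> ~P

~P = ~T = F
L -> ~P = F -> F = T

True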